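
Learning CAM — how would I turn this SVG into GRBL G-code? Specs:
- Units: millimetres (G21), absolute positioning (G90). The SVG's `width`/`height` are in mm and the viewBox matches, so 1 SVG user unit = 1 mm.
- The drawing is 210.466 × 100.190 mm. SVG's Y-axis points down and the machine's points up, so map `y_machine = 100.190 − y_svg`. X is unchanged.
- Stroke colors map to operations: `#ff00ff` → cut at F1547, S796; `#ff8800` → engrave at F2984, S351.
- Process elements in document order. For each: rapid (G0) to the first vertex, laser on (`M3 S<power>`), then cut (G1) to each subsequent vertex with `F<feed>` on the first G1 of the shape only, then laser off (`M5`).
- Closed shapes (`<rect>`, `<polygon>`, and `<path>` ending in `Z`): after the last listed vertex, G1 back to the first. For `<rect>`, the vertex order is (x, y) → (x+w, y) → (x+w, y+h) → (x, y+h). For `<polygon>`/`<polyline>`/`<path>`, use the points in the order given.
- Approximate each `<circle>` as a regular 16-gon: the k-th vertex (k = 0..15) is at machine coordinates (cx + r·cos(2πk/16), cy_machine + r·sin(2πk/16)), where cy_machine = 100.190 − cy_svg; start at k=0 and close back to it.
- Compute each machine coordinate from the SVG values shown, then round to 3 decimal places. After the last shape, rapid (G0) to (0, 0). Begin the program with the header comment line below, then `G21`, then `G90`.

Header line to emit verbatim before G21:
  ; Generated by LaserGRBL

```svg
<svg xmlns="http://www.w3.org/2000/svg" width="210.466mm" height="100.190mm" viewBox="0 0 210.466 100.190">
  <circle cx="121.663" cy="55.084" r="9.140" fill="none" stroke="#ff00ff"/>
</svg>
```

viewBox `0 0 210.466 100.190` with mm width/height → 1 unit = 1 mm. Flip: y_m = 100.190 − y_svg.

**Shape 1** — `<circle>` circle, stroke `#ff00ff` → cut (S796, F1547). Machine vertices: (130.803,45.106) → (130.107,48.604) → (128.126,51.569) → (125.161,53.550) → (121.663,54.246) → (118.165,53.550) → (115.200,51.569) → (113.219,48.604) → (112.523,45.106) → (113.219,41.608) → (115.200,38.643) → (118.165,36.662) → (121.663,35.966) → (125.161,36.662) → (128.126,38.643) → (130.107,41.608) → (130.803,45.106). Closed: final G1 returns to the first vertex.

; Generated by LaserGRBL
G21
G90
G0 X130.803 Y45.106
M3 S796
G1 X130.107 Y48.604 F1547
G1 X128.126 Y51.569
G1 X125.161 Y53.550
G1 X121.663 Y54.246
G1 X118.165 Y53.550
G1 X115.200 Y51.569
G1 X113.219 Y48.604
G1 X112.523 Y45.106
G1 X113.219 Y41.608
G1 X115.200 Y38.643
G1 X118.165 Y36.662
G1 X121.663 Y35.966
G1 X125.161 Y36.662
G1 X128.126 Y38.643
G1 X130.107 Y41.608
G1 X130.803 Y45.106
M5
G0 X0.000 Y0.000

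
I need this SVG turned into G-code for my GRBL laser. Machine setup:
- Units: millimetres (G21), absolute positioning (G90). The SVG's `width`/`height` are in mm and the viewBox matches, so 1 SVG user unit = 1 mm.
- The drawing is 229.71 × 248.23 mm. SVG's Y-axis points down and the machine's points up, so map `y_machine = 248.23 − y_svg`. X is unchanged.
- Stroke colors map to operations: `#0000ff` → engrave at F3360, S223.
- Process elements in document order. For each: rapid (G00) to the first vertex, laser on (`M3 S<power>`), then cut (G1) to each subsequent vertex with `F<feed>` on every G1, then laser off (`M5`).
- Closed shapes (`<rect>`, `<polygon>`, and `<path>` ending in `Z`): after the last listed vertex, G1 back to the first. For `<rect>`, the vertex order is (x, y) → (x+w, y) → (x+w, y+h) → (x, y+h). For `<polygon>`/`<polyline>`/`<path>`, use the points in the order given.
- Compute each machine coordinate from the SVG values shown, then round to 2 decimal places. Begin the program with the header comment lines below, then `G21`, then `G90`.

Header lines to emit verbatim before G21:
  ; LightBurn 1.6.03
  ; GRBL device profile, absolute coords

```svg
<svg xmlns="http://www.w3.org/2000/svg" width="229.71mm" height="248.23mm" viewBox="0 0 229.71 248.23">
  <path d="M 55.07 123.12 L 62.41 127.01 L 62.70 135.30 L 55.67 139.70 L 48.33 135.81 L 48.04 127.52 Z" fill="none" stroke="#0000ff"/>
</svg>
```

; LightBurn 1.6.03
; GRBL device profile, absolute coords
G21
G90
G00 X55.07 Y125.11
M3 S223
G1 X62.41 Y121.22 F3360
G1 X62.70 Y112.93 F3360
G1 X55.67 Y108.53 F3360
G1 X48.33 Y112.42 F3360
G1 X48.04 Y120.71 F3360
G1 X55.07 Y125.11 F3360
M5

Since the viewBox matches the mm dimensions, user units are millimetres directly. The only transform is the Y-flip y_m = 248.23 − y_svg.

Shape 1 is a regular polygon drawn with `<path>`. Its stroke #0000ff means engrave at S223, F3360. After flipping Y the toolpath is (55.07,125.11) → (62.41,121.22) → (62.70,112.93) → (55.67,108.53) → (48.33,112.42) → (48.04,120.71) → (55.07,125.11), returning to the start.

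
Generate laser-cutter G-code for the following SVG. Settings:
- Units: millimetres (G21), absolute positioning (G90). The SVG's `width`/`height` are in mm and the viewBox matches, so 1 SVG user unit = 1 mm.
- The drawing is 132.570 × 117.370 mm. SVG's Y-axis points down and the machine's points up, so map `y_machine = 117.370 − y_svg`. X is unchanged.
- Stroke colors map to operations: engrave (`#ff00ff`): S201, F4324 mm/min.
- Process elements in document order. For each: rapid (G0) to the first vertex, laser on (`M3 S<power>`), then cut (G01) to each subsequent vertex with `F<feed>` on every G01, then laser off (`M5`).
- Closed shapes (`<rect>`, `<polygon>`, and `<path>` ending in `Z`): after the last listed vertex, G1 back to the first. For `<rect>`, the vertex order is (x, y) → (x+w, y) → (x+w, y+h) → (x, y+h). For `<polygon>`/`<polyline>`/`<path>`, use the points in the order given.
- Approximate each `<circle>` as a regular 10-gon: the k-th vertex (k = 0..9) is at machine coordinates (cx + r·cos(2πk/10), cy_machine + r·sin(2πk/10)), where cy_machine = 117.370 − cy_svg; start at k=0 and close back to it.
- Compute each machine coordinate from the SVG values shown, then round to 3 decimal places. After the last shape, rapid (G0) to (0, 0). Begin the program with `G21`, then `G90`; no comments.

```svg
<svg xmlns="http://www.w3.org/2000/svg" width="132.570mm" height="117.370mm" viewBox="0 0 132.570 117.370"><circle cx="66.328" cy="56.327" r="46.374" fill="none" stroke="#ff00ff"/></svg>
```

G21
G90
G0 X112.702 Y61.043
M3 S201
G01 X103.845 Y88.301 F4324
G01 X80.658 Y105.147 F4324
G01 X51.998 Y105.147 F4324
G01 X28.811 Y88.301 F4324
G01 X19.954 Y61.043 F4324
G01 X28.811 Y33.785 F4324
G01 X51.998 Y16.939 F4324
G01 X80.658 Y16.939 F4324
G01 X103.845 Y33.785 F4324
G01 X112.702 Y61.043 F4324
M5
G0 X0.000 Y0.000

Since the viewBox matches the mm dimensions, user units are millimetres directly. The only transform is the Y-flip y_m = 117.370 − y_svg.

Shape 1 is a circle drawn with `<circle>`. Its stroke #ff00ff means engrave at S201, F4324. After flipping Y the toolpath is (112.702,61.043) → (103.845,88.301) → (80.658,105.147) → (51.998,105.147) → (28.811,88.301) → (19.954,61.043) → (28.811,33.785) → (51.998,16.939) → (80.658,16.939) → (103.845,33.785) → (112.702,61.043), returning to the start.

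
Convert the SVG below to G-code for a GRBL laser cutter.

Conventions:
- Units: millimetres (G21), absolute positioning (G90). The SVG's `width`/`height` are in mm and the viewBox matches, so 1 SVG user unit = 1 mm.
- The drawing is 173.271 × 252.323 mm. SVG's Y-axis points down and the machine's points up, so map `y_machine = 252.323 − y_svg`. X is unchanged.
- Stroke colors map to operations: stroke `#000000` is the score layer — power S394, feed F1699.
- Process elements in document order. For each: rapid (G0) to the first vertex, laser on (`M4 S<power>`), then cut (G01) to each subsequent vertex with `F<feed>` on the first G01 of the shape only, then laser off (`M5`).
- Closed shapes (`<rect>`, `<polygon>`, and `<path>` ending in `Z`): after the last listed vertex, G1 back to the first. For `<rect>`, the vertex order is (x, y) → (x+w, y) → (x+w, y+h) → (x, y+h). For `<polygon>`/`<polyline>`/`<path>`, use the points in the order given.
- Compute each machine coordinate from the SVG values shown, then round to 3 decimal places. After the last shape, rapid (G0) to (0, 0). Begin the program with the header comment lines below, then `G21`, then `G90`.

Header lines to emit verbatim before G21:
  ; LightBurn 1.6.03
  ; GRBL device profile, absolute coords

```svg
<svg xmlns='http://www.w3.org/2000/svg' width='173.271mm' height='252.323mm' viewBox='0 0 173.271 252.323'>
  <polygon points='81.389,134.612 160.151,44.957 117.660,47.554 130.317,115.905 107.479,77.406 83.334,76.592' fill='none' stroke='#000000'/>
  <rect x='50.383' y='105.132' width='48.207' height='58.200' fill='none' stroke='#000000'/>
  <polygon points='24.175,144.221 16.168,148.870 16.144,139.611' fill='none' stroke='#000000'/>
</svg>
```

Since the viewBox matches the mm dimensions, user units are millimetres directly. The only transform is the Y-flip y_m = 252.323 − y_svg.

Shape 1 is a closed polygon drawn with `<polygon>`. Its stroke #000000 means score at S394, F1699. After flipping Y the toolpath is (81.389,117.711) → (160.151,207.366) → (117.660,204.769) → (130.317,136.418) → (107.479,174.917) → (83.334,175.731) → (81.389,117.711), returning to the start.

Shape 2 is a rectangle drawn with `<rect>`. Its stroke #000000 means score at S394, F1699. After flipping Y the toolpath is (50.383,147.191) → (98.590,147.191) → (98.590,88.991) → (50.383,88.991) → (50.383,147.191), returning to the start.

Shape 3 is a regular polygon drawn with `<polygon>`. Its stroke #000000 means score at S394, F1699. After flipping Y the toolpath is (24.175,108.102) → (16.168,103.453) → (16.144,112.712) → (24.175,108.102), returning to the start.

; LightBurn 1.6.03
; GRBL device profile, absolute coords
G21
G90
G0 X81.389 Y117.711
M4 S394
G01 X160.151 Y207.366 F1699
G01 X117.660 Y204.769
G01 X130.317 Y136.418
G01 X107.479 Y174.917
G01 X83.334 Y175.731
G01 X81.389 Y117.711
M5
G0 X50.383 Y147.191
M4 S394
G01 X98.590 Y147.191 F1699
G01 X98.590 Y88.991
G01 X50.383 Y88.991
G01 X50.383 Y147.191
M5
G0 X24.175 Y108.102
M4 S394
G01 X16.168 Y103.453 F1699
G01 X16.144 Y112.712
G01 X24.175 Y108.102
M5
G0 X0.000 Y0.000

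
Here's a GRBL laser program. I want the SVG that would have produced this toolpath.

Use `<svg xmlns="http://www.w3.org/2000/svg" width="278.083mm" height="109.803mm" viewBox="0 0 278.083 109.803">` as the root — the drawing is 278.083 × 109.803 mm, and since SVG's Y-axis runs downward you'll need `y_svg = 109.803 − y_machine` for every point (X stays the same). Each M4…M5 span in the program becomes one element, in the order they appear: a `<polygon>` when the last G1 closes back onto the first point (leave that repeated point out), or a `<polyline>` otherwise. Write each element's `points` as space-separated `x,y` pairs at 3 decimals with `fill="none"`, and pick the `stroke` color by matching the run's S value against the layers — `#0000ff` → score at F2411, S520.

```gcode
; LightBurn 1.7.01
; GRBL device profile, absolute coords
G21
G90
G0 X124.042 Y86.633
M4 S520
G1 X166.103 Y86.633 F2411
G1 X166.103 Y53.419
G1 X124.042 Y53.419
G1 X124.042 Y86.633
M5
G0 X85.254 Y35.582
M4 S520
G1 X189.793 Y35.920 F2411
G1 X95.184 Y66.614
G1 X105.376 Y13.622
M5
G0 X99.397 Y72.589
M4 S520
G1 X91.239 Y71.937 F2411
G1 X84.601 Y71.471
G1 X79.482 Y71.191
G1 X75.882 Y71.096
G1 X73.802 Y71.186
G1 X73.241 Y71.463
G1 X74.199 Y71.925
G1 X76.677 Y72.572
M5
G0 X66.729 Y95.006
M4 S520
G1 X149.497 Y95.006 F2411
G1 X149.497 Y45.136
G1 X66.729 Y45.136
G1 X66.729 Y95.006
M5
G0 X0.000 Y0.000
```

<svg xmlns="http://www.w3.org/2000/svg" width="278.083mm" height="109.803mm" viewBox="0 0 278.083 109.803">
  <polygon points="124.042,23.170 166.103,23.170 166.103,56.384 124.042,56.384" fill="none" stroke="#0000ff"/>
  <polyline points="85.254,74.221 189.793,73.883 95.184,43.189 105.376,96.181" fill="none" stroke="#0000ff"/>
  <polyline points="99.397,37.214 91.239,37.866 84.601,38.332 79.482,38.612 75.882,38.707 73.802,38.617 73.241,38.340 74.199,37.878 76.677,37.231" fill="none" stroke="#0000ff"/>
  <polygon points="66.729,14.797 149.497,14.797 149.497,64.667 66.729,64.667" fill="none" stroke="#0000ff"/>
</svg>

Machine Y-up, SVG Y-down with viewBox height 109.803, so y_svg = 109.803 − y_machine; X carries over. Every run uses S520, so all elements get stroke `#0000ff` (score).

Run 1: The run returns to its start, so emit a `<polygon>` with points (Y-flipped): 124.042,23.170 166.103,23.170 166.103,56.384 124.042,56.384.

Run 2: The run is open, so emit a `<polyline>` with points (Y-flipped): 85.254,74.221 189.793,73.883 95.184,43.189 105.376,96.181.

Run 3: The run is open, so emit a `<polyline>` with points (Y-flipped): 99.397,37.214 91.239,37.866 84.601,38.332 79.482,38.612 75.882,38.707 73.802,38.617 73.241,38.340 74.199,37.878 76.677,37.231.

Run 4: The run returns to its start, so emit a `<polygon>` with points (Y-flipped): 66.729,14.797 149.497,14.797 149.497,64.667 66.729,64.667.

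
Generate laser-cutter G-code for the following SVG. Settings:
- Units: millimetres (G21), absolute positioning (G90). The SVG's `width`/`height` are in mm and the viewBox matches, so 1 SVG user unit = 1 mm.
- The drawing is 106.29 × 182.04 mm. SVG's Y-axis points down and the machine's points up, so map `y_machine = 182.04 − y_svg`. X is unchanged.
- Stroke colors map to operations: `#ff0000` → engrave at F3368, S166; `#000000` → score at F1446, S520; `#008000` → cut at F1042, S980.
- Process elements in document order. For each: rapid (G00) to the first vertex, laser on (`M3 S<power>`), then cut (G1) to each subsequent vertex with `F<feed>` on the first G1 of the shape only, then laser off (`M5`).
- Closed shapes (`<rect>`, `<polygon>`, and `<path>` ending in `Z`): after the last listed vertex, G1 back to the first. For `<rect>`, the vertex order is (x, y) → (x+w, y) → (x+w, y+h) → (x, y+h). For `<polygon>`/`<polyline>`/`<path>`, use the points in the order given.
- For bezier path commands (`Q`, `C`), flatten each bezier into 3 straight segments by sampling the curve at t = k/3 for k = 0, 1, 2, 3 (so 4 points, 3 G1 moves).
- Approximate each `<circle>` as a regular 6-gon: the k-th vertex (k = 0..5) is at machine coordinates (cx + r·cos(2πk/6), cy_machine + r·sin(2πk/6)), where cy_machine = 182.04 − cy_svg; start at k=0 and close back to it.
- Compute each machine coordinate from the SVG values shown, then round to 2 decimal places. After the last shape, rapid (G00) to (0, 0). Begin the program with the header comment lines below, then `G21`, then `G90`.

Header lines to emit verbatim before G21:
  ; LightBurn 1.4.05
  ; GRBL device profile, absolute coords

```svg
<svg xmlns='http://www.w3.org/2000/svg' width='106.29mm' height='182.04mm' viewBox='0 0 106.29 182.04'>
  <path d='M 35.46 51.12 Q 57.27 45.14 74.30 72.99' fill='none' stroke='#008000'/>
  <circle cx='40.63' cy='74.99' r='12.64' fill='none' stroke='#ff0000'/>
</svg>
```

viewBox `0 0 106.29 182.04` with mm width/height → 1 unit = 1 mm. Flip: y_m = 182.04 − y_svg.

**Shape 1** — `<path>` quadratic bezier, stroke `#008000` → cut (S980, F1042). Control points (SVG): P0=(35.46,51.12), P1=(57.27,45.14), P2=(74.30,72.99); sampled at t=k/3. Machine vertices: (35.46,130.92) → (49.47,131.15) → (62.42,123.86) → (74.30,109.05). Open path.

**Shape 2** — `<circle>` circle, stroke `#ff0000` → engrave (S166, F3368). Machine vertices: (53.27,107.05) → (46.95,118.00) → (34.31,118.00) → (27.99,107.05) → (34.31,96.10) → (46.95,96.10) → (53.27,107.05). Closed: final G1 returns to the first vertex.

; LightBurn 1.4.05
; GRBL device profile, absolute coords
G21
G90
G00 X35.46 Y130.92
M3 S980
G1 X49.47 Y131.15 F1042
G1 X62.42 Y123.86
G1 X74.30 Y109.05
M5
G00 X53.27 Y107.05
M3 S166
G1 X46.95 Y118.00 F3368
G1 X34.31 Y118.00
G1 X27.99 Y107.05
G1 X34.31 Y96.10
G1 X46.95 Y96.10
G1 X53.27 Y107.05
M5
G00 X0.00 Y0.00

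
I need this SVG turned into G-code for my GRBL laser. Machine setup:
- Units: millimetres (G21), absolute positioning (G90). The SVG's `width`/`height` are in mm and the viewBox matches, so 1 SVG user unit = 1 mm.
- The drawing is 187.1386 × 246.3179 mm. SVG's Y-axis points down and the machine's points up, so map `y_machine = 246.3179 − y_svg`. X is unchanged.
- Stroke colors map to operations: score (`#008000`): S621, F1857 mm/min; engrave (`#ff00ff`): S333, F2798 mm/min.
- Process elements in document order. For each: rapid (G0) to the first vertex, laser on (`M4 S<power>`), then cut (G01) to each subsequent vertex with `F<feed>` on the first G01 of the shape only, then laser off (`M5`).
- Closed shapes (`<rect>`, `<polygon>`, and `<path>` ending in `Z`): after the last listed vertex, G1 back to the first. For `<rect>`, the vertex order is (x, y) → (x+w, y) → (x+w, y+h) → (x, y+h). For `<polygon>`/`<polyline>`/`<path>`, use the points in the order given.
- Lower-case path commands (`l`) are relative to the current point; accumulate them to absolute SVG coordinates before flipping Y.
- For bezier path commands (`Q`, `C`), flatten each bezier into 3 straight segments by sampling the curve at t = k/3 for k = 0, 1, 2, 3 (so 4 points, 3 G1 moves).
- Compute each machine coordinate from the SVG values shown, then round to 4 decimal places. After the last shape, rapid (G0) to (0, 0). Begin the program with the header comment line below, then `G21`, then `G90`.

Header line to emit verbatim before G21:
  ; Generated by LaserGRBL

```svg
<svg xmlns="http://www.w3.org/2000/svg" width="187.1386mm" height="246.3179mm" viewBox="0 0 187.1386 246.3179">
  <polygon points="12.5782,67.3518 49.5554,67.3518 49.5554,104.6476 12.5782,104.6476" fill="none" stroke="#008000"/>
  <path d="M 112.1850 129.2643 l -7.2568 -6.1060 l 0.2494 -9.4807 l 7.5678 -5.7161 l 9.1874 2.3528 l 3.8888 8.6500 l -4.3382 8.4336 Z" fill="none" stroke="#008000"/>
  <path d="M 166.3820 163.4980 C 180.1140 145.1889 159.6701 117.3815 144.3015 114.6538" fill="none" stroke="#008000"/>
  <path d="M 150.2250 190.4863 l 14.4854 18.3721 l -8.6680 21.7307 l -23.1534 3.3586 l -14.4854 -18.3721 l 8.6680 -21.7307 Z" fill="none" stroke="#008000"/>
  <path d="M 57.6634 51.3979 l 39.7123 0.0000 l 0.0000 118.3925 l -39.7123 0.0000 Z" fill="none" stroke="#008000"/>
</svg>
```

Since the viewBox matches the mm dimensions, user units are millimetres directly. The only transform is the Y-flip y_m = 246.3179 − y_svg.

Shape 1 is a rectangle drawn with `<polygon>`. Its stroke #008000 means score at S621, F1857. After flipping Y the toolpath is (12.5782,178.9661) → (49.5554,178.9661) → (49.5554,141.6703) → (12.5782,141.6703) → (12.5782,178.9661), returning to the start.

Shape 2 is a regular polygon drawn with `<path>`. Its stroke #008000 means score at S621, F1857. After flipping Y the toolpath is (112.1850,117.0536) → (104.9282,123.1596) → (105.1776,132.6403) → (112.7454,138.3564) → (121.9328,136.0036) → (125.8216,127.3536) → (121.4834,118.9200) → (112.1850,117.0536), returning to the start.

Shape 3 is a cubic bezier drawn with `<path>`. Its stroke #008000 means score at S621, F1857. After flipping Y the toolpath is (166.3820,82.8199) → (170.1758,103.0144) → (159.9081,121.8572) → (144.3015,131.6641).

Shape 4 is a regular polygon drawn with `<path>`. Its stroke #008000 means score at S621, F1857. After flipping Y the toolpath is (150.2250,55.8316) → (164.7104,37.4595) → (156.0424,15.7288) → (132.8890,12.3702) → (118.4036,30.7423) → (127.0716,52.4730) → (150.2250,55.8316), returning to the start.

Shape 5 is a rectangle drawn with `<path>`. Its stroke #008000 means score at S621, F1857. After flipping Y the toolpath is (57.6634,194.9200) → (97.3757,194.9200) → (97.3757,76.5275) → (57.6634,76.5275) → (57.6634,194.9200), returning to the start.

; Generated by LaserGRBL
G21
G90
G0 X12.5782 Y178.9661
M4 S621
G01 X49.5554 Y178.9661 F1857
G01 X49.5554 Y141.6703
G01 X12.5782 Y141.6703
G01 X12.5782 Y178.9661
M5
G0 X112.1850 Y117.0536
M4 S621
G01 X104.9282 Y123.1596 F1857
G01 X105.1776 Y132.6403
G01 X112.7454 Y138.3564
G01 X121.9328 Y136.0036
G01 X125.8216 Y127.3536
G01 X121.4834 Y118.9200
G01 X112.1850 Y117.0536
M5
G0 X166.3820 Y82.8199
M4 S621
G01 X170.1758 Y103.0144 F1857
G01 X159.9081 Y121.8572
G01 X144.3015 Y131.6641
M5
G0 X150.2250 Y55.8316
M4 S621
G01 X164.7104 Y37.4595 F1857
G01 X156.0424 Y15.7288
G01 X132.8890 Y12.3702
G01 X118.4036 Y30.7423
G01 X127.0716 Y52.4730
G01 X150.2250 Y55.8316
M5
G0 X57.6634 Y194.9200
M4 S621
G01 X97.3757 Y194.9200 F1857
G01 X97.3757 Y76.5275
G01 X57.6634 Y76.5275
G01 X57.6634 Y194.9200
M5
G0 X0.0000 Y0.0000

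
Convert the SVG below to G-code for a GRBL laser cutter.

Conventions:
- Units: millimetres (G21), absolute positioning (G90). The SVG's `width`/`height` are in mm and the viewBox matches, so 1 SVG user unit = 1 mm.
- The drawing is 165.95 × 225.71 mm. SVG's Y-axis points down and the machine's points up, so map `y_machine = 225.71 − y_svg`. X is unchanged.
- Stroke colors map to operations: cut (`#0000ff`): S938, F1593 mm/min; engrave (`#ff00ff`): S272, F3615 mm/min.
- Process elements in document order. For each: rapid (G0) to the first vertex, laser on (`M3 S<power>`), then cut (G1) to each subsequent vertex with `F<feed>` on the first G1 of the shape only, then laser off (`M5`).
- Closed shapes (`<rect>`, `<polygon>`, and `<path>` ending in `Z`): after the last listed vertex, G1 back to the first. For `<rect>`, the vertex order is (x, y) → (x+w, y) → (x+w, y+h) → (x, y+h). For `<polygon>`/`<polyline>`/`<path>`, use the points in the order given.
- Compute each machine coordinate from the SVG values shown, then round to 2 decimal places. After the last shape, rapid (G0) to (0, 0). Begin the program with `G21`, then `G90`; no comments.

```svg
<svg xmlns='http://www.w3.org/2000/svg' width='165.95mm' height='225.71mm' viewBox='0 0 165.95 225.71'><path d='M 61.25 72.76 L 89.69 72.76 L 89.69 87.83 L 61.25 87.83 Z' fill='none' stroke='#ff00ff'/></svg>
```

G21
G90
G0 X61.25 Y152.95
M3 S272
G1 X89.69 Y152.95 F3615
G1 X89.69 Y137.88
G1 X61.25 Y137.88
G1 X61.25 Y152.95
M5
G0 X0.00 Y0.00

viewBox `0 0 165.95 225.71` with mm width/height → 1 unit = 1 mm. Flip: y_m = 225.71 − y_svg.

**Shape 1** — `<path>` rectangle, stroke `#ff00ff` → engrave (S272, F3615). Machine vertices: (61.25,152.95) → (89.69,152.95) → (89.69,137.88) → (61.25,137.88) → (61.25,152.95). Closed: final G1 returns to the first vertex.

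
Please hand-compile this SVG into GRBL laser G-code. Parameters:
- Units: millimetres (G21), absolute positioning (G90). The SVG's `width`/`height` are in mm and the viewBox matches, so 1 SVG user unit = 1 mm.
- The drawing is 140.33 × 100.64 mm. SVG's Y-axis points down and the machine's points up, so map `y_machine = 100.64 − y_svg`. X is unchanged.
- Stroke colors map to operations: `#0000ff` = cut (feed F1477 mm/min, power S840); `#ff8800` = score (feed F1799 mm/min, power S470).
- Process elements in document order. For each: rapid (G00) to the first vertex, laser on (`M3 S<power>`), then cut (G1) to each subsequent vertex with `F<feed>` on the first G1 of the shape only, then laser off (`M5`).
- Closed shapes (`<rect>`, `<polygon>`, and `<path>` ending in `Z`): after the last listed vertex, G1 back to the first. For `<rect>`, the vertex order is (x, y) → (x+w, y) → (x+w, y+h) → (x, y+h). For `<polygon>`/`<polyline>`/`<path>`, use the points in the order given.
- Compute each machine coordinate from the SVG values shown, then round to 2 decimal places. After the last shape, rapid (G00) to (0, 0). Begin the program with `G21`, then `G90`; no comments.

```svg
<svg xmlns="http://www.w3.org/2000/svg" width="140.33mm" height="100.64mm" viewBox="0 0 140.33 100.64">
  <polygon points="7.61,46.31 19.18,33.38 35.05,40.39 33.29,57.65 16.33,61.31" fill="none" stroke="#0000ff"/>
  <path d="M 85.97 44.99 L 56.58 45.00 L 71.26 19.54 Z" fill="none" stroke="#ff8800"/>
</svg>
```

G21
G90
G00 X7.61 Y54.33
M3 S840
G1 X19.18 Y67.26 F1477
G1 X35.05 Y60.25
G1 X33.29 Y42.99
G1 X16.33 Y39.33
G1 X7.61 Y54.33
M5
G00 X85.97 Y55.65
M3 S470
G1 X56.58 Y55.64 F1799
G1 X71.26 Y81.10
G1 X85.97 Y55.65
M5
G00 X0.00 Y0.00

viewBox `0 0 140.33 100.64` with mm width/height → 1 unit = 1 mm. Flip: y_m = 100.64 − y_svg.

**Shape 1** — `<polygon>` regular polygon, stroke `#0000ff` → cut (S840, F1477). Machine vertices: (7.61,54.33) → (19.18,67.26) → (35.05,60.25) → (33.29,42.99) → (16.33,39.33) → (7.61,54.33). Closed: final G1 returns to the first vertex.

**Shape 2** — `<path>` regular polygon, stroke `#ff8800` → score (S470, F1799). Machine vertices: (85.97,55.65) → (56.58,55.64) → (71.26,81.10) → (85.97,55.65). Closed: final G1 returns to the first vertex.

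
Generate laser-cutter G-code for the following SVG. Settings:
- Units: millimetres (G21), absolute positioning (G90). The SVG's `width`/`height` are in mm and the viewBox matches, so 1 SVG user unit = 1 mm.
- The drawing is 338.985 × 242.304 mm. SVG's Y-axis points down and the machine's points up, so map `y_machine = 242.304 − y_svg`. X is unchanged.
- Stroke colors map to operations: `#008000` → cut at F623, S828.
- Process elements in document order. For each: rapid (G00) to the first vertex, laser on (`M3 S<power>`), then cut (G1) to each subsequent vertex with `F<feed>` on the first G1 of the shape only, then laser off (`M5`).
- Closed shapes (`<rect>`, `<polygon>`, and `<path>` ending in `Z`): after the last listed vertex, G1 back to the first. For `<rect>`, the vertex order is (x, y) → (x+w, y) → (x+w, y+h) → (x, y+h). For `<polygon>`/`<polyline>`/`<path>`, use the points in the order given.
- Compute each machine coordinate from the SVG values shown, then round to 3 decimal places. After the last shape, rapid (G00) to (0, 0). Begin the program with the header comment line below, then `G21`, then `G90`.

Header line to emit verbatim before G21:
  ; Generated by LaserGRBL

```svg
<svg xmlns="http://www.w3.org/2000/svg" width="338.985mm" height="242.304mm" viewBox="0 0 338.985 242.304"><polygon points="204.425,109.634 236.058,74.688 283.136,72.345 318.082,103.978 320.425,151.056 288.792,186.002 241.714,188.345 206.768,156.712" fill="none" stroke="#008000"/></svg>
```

1 u = 1 mm; y_m = 242.304 − y.

[1] `<polygon>` regular polygon, #008000→cut S828 F623: (204.425,132.670) → (236.058,167.616) → (283.136,169.959) → (318.082,138.326) → (320.425,91.248) → (288.792,56.302) → (241.714,53.959) → (206.768,85.592) → (204.425,132.670) (closed)

; Generated by LaserGRBL
G21
G90
G00 X204.425 Y132.670
M3 S828
G1 X236.058 Y167.616 F623
G1 X283.136 Y169.959
G1 X318.082 Y138.326
G1 X320.425 Y91.248
G1 X288.792 Y56.302
G1 X241.714 Y53.959
G1 X206.768 Y85.592
G1 X204.425 Y132.670
M5
G00 X0.000 Y0.000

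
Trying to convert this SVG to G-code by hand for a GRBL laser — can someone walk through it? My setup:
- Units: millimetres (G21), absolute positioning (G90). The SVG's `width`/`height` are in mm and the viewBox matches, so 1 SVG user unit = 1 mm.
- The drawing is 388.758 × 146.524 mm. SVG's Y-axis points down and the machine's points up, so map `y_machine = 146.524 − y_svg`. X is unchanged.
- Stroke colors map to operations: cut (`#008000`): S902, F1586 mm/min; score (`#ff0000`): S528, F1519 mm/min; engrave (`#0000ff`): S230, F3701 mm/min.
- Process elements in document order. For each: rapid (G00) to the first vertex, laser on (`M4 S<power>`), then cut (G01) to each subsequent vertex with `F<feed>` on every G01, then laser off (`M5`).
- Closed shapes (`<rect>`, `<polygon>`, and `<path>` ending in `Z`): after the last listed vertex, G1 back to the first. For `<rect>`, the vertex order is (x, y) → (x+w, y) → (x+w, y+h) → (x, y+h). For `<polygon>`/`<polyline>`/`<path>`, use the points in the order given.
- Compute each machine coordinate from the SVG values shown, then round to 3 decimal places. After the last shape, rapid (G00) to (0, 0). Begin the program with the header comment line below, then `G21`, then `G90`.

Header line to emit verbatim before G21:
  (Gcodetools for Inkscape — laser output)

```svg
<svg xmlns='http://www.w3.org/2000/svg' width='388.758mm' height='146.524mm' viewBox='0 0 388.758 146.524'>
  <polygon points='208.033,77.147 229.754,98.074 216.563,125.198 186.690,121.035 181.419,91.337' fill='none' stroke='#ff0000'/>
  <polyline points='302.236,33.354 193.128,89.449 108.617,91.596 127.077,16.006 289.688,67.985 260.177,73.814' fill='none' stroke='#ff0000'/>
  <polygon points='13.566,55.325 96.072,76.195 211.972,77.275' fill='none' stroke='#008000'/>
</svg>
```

1 u = 1 mm; y_m = 146.524 − y.

[1] `<polygon>` regular polygon, #ff0000→score S528 F1519: (208.033,69.377) → (229.754,48.450) → (216.563,21.326) → (186.690,25.489) → (181.419,55.187) → (208.033,69.377) (closed)

[2] `<polyline>` open polyline, #ff0000→score S528 F1519: (302.236,113.170) → (193.128,57.075) → (108.617,54.928) → (127.077,130.518) → (289.688,78.539) → (260.177,72.710)

[3] `<polygon>` closed polygon, #008000→cut S902 F1586: (13.566,91.199) → (96.072,70.329) → (211.972,69.249) → (13.566,91.199) (closed)

(Gcodetools for Inkscape — laser output)
G21
G90
G00 X208.033 Y69.377
M4 S528
G01 X229.754 Y48.450 F1519
G01 X216.563 Y21.326 F1519
G01 X186.690 Y25.489 F1519
G01 X181.419 Y55.187 F1519
G01 X208.033 Y69.377 F1519
M5
G00 X302.236 Y113.170
M4 S528
G01 X193.128 Y57.075 F1519
G01 X108.617 Y54.928 F1519
G01 X127.077 Y130.518 F1519
G01 X289.688 Y78.539 F1519
G01 X260.177 Y72.710 F1519
M5
G00 X13.566 Y91.199
M4 S902
G01 X96.072 Y70.329 F1586
G01 X211.972 Y69.249 F1586
G01 X13.566 Y91.199 F1586
M5
G00 X0.000 Y0.000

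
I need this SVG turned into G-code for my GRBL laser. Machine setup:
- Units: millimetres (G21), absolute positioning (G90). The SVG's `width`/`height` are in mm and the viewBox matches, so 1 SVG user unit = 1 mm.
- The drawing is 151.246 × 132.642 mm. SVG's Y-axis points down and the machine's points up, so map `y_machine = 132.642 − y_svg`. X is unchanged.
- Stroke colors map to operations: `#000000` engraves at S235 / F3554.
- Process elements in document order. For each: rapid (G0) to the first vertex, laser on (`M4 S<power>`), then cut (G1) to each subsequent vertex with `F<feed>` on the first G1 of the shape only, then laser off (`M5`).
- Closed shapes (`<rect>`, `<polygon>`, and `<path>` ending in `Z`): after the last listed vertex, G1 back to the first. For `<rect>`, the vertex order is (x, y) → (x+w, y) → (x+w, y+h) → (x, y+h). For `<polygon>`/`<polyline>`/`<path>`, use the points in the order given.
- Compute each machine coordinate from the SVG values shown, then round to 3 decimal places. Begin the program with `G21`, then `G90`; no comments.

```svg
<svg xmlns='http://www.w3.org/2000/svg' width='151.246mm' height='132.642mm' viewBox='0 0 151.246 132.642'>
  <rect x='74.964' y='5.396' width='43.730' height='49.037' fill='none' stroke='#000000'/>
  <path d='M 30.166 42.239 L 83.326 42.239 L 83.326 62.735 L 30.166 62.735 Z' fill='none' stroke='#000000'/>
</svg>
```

Since the viewBox matches the mm dimensions, user units are millimetres directly. The only transform is the Y-flip y_m = 132.642 − y_svg.

Shape 1 is a rectangle drawn with `<rect>`. Its stroke #000000 means engrave at S235, F3554. After flipping Y the toolpath is (74.964,127.246) → (118.694,127.246) → (118.694,78.209) → (74.964,78.209) → (74.964,127.246), returning to the start.

Shape 2 is a rectangle drawn with `<path>`. Its stroke #000000 means engrave at S235, F3554. After flipping Y the toolpath is (30.166,90.403) → (83.326,90.403) → (83.326,69.907) → (30.166,69.907) → (30.166,90.403), returning to the start.

G21
G90
G0 X74.964 Y127.246
M4 S235
G1 X118.694 Y127.246 F3554
G1 X118.694 Y78.209
G1 X74.964 Y78.209
G1 X74.964 Y127.246
M5
G0 X30.166 Y90.403
M4 S235
G1 X83.326 Y90.403 F3554
G1 X83.326 Y69.907
G1 X30.166 Y69.907
G1 X30.166 Y90.403
M5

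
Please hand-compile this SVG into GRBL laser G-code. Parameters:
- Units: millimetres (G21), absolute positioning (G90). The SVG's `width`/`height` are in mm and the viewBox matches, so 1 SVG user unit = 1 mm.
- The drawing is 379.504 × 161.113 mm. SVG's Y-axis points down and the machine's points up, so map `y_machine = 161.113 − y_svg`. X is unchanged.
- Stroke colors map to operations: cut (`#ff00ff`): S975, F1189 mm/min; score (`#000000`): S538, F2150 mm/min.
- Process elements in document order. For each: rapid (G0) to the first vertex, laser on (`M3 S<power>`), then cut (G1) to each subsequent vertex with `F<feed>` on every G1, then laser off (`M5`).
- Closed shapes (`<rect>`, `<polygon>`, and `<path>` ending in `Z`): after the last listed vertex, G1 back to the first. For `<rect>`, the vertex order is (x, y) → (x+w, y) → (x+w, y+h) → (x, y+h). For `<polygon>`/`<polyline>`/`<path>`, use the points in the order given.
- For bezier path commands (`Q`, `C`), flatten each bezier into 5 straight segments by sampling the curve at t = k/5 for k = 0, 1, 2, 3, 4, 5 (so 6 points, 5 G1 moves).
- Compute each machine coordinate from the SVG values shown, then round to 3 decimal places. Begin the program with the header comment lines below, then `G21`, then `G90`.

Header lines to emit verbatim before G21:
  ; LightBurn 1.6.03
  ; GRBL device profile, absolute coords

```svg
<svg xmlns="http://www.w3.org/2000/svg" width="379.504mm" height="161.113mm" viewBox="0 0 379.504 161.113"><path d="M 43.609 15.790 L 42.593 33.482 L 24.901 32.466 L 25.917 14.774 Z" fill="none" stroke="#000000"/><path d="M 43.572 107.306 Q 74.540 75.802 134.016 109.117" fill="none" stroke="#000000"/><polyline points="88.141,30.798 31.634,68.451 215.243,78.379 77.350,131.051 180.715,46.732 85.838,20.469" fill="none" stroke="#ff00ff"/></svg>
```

1 u = 1 mm; y_m = 161.113 − y.

[1] `<path>` regular polygon, #000000→score S538 F2150: (43.609,145.323) → (42.593,127.631) → (24.901,128.647) → (25.917,146.339) → (43.609,145.323) (closed)

[2] `<path>` quadratic bezier, #000000→score S538 F2150: (43.572,53.807) → (57.100,63.816) → (72.908,68.639) → (90.996,68.277) → (111.366,62.729) → (134.016,51.996)

[3] `<polyline>` open polyline, #ff00ff→cut S975 F1189: (88.141,130.315) → (31.634,92.662) → (215.243,82.734) → (77.350,30.062) → (180.715,114.381) → (85.838,140.644)

; LightBurn 1.6.03
; GRBL device profile, absolute coords
G21
G90
G0 X43.609 Y145.323
M3 S538
G1 X42.593 Y127.631 F2150
G1 X24.901 Y128.647 F2150
G1 X25.917 Y146.339 F2150
G1 X43.609 Y145.323 F2150
M5
G0 X43.572 Y53.807
M3 S538
G1 X57.100 Y63.816 F2150
G1 X72.908 Y68.639 F2150
G1 X90.996 Y68.277 F2150
G1 X111.366 Y62.729 F2150
G1 X134.016 Y51.996 F2150
M5
G0 X88.141 Y130.315
M3 S975
G1 X31.634 Y92.662 F1189
G1 X215.243 Y82.734 F1189
G1 X77.350 Y30.062 F1189
G1 X180.715 Y114.381 F1189
G1 X85.838 Y140.644 F1189
M5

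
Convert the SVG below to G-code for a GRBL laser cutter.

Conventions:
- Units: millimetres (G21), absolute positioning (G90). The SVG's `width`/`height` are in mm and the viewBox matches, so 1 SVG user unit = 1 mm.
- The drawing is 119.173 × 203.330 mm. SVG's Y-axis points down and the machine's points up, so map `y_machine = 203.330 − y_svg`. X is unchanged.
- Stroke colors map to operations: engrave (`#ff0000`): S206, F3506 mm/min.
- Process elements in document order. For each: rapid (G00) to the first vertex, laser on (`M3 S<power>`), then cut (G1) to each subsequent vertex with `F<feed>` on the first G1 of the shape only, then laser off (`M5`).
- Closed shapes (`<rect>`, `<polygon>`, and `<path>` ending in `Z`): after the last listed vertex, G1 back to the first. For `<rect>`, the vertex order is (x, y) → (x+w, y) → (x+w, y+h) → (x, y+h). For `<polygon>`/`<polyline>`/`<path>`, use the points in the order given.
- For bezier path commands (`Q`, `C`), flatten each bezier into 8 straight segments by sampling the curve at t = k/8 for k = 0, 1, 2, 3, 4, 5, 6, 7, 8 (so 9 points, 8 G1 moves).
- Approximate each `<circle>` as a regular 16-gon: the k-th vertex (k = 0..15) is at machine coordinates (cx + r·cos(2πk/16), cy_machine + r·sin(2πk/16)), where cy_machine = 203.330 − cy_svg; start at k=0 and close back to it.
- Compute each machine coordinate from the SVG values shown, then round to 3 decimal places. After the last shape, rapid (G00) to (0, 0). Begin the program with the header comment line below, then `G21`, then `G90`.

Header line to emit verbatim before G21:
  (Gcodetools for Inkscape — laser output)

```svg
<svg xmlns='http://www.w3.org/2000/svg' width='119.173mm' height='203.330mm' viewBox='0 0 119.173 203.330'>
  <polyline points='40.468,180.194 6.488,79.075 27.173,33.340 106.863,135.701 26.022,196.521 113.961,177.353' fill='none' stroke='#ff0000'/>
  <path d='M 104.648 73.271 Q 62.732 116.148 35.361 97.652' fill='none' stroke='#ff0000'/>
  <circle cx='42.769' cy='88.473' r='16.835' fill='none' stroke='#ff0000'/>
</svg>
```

1 u = 1 mm; y_m = 203.330 − y.

[1] `<polyline>` open polyline, #ff0000→engrave S206 F3506: (40.468,23.136) → (6.488,124.255) → (27.173,169.990) → (106.863,67.629) → (26.022,6.809) → (113.961,25.977)

[2] `<path>` quadratic bezier, #ff0000→engrave S206 F3506: (104.648,130.059) → (94.396,120.299) → (84.599,112.456) → (75.256,106.532) → (66.368,102.525) → (57.935,100.437) → (49.956,100.266) → (42.431,102.013) → (35.361,105.678)

[3] `<circle>` circle, #ff0000→engrave S206 F3506: (59.604,114.857) → (58.323,121.299) → (54.673,126.761) → (49.211,130.411) → (42.769,131.692) → (36.327,130.411) → (30.865,126.761) → (27.215,121.299) → (25.934,114.857) → (27.215,108.415) → (30.865,102.953) → (36.327,99.303) → (42.769,98.022) → (49.211,99.303) → (54.673,102.953) → (58.323,108.415) → (59.604,114.857) (closed)

(Gcodetools for Inkscape — laser output)
G21
G90
G00 X40.468 Y23.136
M3 S206
G1 X6.488 Y124.255 F3506
G1 X27.173 Y169.990
G1 X106.863 Y67.629
G1 X26.022 Y6.809
G1 X113.961 Y25.977
M5
G00 X104.648 Y130.059
M3 S206
G1 X94.396 Y120.299 F3506
G1 X84.599 Y112.456
G1 X75.256 Y106.532
G1 X66.368 Y102.525
G1 X57.935 Y100.437
G1 X49.956 Y100.266
G1 X42.431 Y102.013
G1 X35.361 Y105.678
M5
G00 X59.604 Y114.857
M3 S206
G1 X58.323 Y121.299 F3506
G1 X54.673 Y126.761
G1 X49.211 Y130.411
G1 X42.769 Y131.692
G1 X36.327 Y130.411
G1 X30.865 Y126.761
G1 X27.215 Y121.299
G1 X25.934 Y114.857
G1 X27.215 Y108.415
G1 X30.865 Y102.953
G1 X36.327 Y99.303
G1 X42.769 Y98.022
G1 X49.211 Y99.303
G1 X54.673 Y102.953
G1 X58.323 Y108.415
G1 X59.604 Y114.857
M5
G00 X0.000 Y0.000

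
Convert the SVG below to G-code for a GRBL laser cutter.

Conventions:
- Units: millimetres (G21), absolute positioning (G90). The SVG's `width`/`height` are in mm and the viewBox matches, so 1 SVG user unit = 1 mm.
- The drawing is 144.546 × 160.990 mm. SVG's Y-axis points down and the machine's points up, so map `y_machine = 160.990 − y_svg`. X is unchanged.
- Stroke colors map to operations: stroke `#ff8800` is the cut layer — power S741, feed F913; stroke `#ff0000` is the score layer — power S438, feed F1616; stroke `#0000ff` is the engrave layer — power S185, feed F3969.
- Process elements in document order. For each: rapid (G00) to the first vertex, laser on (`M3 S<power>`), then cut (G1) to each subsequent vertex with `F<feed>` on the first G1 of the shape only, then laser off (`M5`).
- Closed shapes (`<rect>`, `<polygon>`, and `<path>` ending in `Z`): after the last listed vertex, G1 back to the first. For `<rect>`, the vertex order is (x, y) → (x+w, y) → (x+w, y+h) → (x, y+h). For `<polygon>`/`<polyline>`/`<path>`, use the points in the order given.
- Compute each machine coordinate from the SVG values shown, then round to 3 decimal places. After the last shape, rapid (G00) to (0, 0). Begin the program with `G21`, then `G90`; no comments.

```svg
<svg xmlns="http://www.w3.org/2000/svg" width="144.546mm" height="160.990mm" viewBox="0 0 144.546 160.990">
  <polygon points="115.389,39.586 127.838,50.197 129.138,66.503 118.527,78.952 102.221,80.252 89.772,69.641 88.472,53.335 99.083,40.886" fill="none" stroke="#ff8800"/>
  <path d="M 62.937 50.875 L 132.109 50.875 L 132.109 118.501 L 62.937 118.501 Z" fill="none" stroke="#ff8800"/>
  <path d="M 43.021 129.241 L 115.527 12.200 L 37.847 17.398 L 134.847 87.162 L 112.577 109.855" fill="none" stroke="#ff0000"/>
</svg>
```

G21
G90
G00 X115.389 Y121.404
M3 S741
G1 X127.838 Y110.793 F913
G1 X129.138 Y94.487
G1 X118.527 Y82.038
G1 X102.221 Y80.738
G1 X89.772 Y91.349
G1 X88.472 Y107.655
G1 X99.083 Y120.104
G1 X115.389 Y121.404
M5
G00 X62.937 Y110.115
M3 S741
G1 X132.109 Y110.115 F913
G1 X132.109 Y42.489
G1 X62.937 Y42.489
G1 X62.937 Y110.115
M5
G00 X43.021 Y31.749
M3 S438
G1 X115.527 Y148.790 F1616
G1 X37.847 Y143.592
G1 X134.847 Y73.828
G1 X112.577 Y51.135
M5
G00 X0.000 Y0.000

1 u = 1 mm; y_m = 160.990 − y.

[1] `<polygon>` regular polygon, #ff8800→cut S741 F913: (115.389,121.404) → (127.838,110.793) → (129.138,94.487) → (118.527,82.038) → (102.221,80.738) → (89.772,91.349) → (88.472,107.655) → (99.083,120.104) → (115.389,121.404) (closed)

[2] `<path>` rectangle, #ff8800→cut S741 F913: (62.937,110.115) → (132.109,110.115) → (132.109,42.489) → (62.937,42.489) → (62.937,110.115) (closed)

[3] `<path>` open polyline, #ff0000→score S438 F1616: (43.021,31.749) → (115.527,148.790) → (37.847,143.592) → (134.847,73.828) → (112.577,51.135)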